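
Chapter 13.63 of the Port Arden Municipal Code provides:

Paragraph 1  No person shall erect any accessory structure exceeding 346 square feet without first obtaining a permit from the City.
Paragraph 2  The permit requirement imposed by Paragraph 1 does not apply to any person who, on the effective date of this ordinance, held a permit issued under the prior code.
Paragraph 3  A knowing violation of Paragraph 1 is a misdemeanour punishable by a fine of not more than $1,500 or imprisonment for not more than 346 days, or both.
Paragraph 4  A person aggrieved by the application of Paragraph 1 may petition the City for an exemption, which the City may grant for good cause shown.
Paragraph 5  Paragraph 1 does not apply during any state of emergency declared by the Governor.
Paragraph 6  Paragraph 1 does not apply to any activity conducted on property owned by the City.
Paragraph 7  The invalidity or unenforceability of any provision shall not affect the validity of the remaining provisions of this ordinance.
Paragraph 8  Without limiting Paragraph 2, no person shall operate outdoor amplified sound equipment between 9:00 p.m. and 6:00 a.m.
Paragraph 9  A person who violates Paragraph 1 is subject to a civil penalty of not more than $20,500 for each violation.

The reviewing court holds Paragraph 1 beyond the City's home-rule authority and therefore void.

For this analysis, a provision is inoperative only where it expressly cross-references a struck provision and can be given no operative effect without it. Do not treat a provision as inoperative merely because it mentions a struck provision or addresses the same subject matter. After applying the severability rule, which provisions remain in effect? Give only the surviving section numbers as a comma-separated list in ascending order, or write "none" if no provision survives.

Paragraph 1 is struck. Paragraph 2 operates only by reference to Paragraph 1, so it falls with Paragraph 1. Paragraph 3 operates only by reference to Paragraph 1, so it falls with Paragraph 1. Paragraph 4 has no operative effect of its own apart from Paragraph 1 and is therefore inoperative. Paragraph 5 operates only by reference to Paragraph 1, so it falls with Paragraph 1. The only function of Paragraph 6 is the public-property exemption from Paragraph 1, so it cannot stand once Paragraph 1 is removed. Paragraph 9 operates only by reference to Paragraph 1, so it falls with Paragraph 1. Although Paragraph 8 refers to Paragraph 2, its operative terms do not depend on Paragraph 2, so it remains in effect. Paragraph 7 is a severability clause and preserves every provision that can still be given independent effect. The provisions still in force are Paragraph 7 and Paragraph 8.

7, 8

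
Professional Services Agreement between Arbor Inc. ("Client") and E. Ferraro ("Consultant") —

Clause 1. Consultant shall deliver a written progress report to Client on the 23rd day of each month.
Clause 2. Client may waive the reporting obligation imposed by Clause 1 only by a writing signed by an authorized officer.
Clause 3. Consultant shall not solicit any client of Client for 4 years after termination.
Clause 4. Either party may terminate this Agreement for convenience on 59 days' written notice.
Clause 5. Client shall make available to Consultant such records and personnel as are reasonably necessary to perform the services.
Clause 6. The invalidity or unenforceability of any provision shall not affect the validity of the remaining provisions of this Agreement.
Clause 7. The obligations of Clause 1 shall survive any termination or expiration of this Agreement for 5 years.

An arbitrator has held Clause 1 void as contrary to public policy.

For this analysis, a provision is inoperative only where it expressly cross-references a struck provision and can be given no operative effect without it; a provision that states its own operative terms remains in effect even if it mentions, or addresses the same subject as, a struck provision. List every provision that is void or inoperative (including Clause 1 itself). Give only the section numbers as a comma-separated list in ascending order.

Clause 1 is struck. Clause 2 has no operative effect of its own apart from Clause 1 and is therefore inoperative. Clause 7 has no operative effect of its own apart from Clause 1 and is therefore inoperative. Under the severability clause in Clause 6, the remaining provisions continue in force. The provisions still in force are Clause 3, Clause 4, Clause 5, and Clause 6.

1, 2, 7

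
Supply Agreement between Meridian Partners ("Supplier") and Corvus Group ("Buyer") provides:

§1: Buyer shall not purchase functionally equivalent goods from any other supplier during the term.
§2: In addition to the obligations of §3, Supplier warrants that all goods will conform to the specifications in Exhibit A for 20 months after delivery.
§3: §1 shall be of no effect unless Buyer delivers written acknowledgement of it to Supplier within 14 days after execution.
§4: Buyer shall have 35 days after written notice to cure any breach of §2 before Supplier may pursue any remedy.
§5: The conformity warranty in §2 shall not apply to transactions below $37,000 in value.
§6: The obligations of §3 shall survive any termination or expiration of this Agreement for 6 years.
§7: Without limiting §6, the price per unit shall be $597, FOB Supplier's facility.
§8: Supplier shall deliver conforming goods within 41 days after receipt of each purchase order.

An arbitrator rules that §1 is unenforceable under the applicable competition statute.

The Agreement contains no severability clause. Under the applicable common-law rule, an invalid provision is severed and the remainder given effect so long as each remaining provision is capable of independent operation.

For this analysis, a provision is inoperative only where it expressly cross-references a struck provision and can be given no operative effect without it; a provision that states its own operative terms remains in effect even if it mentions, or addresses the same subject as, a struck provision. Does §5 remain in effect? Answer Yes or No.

Yes

§1 is struck. §3 operates only by reference to §1, so it falls with §1. The only function of §6 is the survival period for §3, so it cannot stand once §3 is removed. Although §2 refers to §3, its operative terms do not depend on §3, so it remains in effect. Although §7 refers to §6, its operative terms do not depend on §6, so it remains in effect. With no severability clause, the stated default rule severs what cannot stand and enforces each remaining provision that can operate on its own. §2, §4, §5, §7, and §8 remain in effect. §5 is among the surviving provisions, so the answer is yes.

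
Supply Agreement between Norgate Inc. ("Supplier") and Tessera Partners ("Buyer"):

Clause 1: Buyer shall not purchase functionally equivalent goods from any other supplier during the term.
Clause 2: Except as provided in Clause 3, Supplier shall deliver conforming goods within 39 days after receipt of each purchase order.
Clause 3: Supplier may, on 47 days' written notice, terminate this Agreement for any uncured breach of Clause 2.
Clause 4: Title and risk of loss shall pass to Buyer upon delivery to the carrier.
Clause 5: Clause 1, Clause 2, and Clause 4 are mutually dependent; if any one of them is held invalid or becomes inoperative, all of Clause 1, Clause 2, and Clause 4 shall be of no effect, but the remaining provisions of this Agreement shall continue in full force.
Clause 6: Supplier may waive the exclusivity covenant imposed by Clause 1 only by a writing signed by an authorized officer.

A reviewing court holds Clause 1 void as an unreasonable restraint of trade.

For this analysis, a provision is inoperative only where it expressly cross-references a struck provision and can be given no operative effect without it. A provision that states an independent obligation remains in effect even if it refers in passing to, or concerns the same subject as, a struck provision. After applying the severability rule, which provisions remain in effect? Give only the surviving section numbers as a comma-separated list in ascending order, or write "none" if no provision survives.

Clause 1 is struck. The only function of Clause 6 is the waiver condition for Clause 1, so it cannot stand once Clause 1 is removed. Clause 5 declares Clause 1, Clause 2, and Clause 4 mutually dependent; since one of them has fallen, all of them are of no effect. That brings down Clause 2 and Clause 4 as well. Clause 3 in turn depends solely on a provision now struck and likewise falls. The remainder continues in force under Clause 5. Only Clause 5 remains in effect.

5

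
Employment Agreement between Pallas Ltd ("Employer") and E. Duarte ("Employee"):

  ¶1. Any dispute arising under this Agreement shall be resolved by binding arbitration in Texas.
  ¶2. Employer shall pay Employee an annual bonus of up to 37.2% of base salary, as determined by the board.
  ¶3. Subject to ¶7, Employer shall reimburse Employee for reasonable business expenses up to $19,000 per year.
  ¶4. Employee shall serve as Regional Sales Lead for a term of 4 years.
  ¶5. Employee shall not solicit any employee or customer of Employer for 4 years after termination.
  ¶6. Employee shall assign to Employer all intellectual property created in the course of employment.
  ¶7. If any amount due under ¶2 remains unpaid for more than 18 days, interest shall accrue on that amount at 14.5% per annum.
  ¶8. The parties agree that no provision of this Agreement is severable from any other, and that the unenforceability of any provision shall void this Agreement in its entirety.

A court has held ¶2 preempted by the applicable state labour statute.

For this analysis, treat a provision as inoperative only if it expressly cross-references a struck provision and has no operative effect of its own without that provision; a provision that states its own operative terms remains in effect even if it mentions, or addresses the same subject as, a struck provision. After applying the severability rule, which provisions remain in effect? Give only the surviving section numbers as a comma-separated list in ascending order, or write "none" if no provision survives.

none

¶2 is struck. ¶7 operates only by reference to ¶2, so it falls with ¶2. ¶8 provides that the Agreement is not severable, so the invalidity of any one provision voids the entire Agreement. No provision of the Agreement survives.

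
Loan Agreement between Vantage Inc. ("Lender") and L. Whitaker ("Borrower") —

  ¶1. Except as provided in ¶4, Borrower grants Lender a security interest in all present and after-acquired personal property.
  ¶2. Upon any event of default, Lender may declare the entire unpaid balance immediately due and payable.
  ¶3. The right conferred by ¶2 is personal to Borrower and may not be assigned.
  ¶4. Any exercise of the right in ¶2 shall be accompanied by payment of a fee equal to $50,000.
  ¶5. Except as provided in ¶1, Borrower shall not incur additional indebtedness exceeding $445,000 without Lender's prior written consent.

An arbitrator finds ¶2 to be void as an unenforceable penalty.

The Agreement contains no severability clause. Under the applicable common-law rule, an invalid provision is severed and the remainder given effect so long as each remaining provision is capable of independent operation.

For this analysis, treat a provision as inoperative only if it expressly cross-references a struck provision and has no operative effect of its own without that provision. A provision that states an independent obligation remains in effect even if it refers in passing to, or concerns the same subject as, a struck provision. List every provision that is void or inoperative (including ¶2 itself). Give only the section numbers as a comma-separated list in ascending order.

2, 3, 4

¶2 is struck. The only function of ¶3 is the non-assignment of ¶2, so it cannot stand once ¶2 is removed. ¶4 operates only by reference to ¶2, so it falls with ¶2. Although ¶1 refers to ¶4, its operative terms do not depend on ¶4, so it remains in effect. Under the stated default rule, only provisions that cannot operate independently fall away; the rest are enforced. That leaves ¶1 and ¶5 in effect.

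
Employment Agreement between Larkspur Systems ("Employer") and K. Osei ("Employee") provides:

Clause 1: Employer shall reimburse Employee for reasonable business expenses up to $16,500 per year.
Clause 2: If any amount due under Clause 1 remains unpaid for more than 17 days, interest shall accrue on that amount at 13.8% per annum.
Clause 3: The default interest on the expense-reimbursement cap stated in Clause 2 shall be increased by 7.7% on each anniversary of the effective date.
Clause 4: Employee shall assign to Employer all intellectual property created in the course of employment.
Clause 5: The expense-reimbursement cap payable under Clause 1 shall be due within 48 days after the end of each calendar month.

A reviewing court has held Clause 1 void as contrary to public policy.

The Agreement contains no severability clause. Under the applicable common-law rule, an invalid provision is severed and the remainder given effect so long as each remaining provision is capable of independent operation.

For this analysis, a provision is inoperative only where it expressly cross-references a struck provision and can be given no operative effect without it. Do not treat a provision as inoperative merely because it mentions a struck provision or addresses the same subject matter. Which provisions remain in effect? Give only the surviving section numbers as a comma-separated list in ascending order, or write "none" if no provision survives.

Clause 1 is struck. Clause 2 operates only by reference to Clause 1, so it falls with Clause 1. Clause 5 operates only by reference to Clause 1, so it falls with Clause 1. Clause 3 has no operative effect of its own apart from Clause 2 and is therefore inoperative. With no severability clause, the stated default rule severs what cannot stand and enforces each remaining provision that can operate on its own. Only Clause 4 remains in effect.

4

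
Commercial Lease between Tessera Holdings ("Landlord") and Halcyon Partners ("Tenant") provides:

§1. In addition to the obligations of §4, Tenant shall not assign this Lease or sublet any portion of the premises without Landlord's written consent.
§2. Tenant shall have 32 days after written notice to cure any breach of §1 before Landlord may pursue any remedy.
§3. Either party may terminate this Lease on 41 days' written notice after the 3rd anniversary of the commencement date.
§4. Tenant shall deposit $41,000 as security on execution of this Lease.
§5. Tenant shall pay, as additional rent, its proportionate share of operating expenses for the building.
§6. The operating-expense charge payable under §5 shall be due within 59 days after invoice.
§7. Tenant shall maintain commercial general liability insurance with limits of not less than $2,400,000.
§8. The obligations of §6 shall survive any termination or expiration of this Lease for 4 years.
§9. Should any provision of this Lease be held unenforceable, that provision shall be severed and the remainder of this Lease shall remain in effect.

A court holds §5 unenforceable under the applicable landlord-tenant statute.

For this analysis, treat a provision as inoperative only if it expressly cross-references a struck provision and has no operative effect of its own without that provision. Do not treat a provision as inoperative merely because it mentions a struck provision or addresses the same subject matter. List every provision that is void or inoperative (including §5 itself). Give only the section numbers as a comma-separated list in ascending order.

5, 6, 8

§5 is struck. §6 has no operative effect of its own apart from §5 and is therefore inoperative. §8 operates only by reference to §6, so it falls with §6. §9 is a severability clause and preserves every provision that can still be given independent effect. That leaves §1, §2, §3, §4, §7, and §9 in effect.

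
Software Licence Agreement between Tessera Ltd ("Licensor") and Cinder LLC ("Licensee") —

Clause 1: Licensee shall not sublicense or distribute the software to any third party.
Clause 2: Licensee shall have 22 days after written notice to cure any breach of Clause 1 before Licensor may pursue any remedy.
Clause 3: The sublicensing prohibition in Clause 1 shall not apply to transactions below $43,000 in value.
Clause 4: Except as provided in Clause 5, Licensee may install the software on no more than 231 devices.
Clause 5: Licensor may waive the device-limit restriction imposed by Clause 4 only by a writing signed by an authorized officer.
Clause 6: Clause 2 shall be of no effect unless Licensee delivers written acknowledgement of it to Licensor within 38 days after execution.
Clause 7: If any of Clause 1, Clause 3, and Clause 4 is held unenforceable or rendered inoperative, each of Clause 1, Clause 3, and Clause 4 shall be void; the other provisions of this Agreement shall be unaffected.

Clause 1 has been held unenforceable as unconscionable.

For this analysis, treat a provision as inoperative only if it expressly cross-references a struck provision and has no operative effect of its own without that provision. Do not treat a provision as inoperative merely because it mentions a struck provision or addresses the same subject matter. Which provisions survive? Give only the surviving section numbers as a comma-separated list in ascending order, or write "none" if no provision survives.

Clause 1 is struck. Clause 2 merely fixes the cure period for breach of Clause 1; with Clause 1 gone it has nothing to operate on and falls away. The whole of Clause 3 is the carve-out from the sublicensing prohibition, defined by reference to Clause 1, so Clause 3 cannot stand once Clause 1 is removed. Clause 6 merely fixes the acknowledgement condition for Clause 2; with Clause 2 gone it has nothing to operate on and falls away. Clause 7 declares Clause 1, Clause 3, and Clause 4 mutually dependent; since one of them has fallen, all of them are of no effect. That brings down Clause 4 as well. Clause 5 in turn depends solely on a provision now struck and likewise falls. The remainder continues in force under Clause 7. Only Clause 7 remains in effect.

7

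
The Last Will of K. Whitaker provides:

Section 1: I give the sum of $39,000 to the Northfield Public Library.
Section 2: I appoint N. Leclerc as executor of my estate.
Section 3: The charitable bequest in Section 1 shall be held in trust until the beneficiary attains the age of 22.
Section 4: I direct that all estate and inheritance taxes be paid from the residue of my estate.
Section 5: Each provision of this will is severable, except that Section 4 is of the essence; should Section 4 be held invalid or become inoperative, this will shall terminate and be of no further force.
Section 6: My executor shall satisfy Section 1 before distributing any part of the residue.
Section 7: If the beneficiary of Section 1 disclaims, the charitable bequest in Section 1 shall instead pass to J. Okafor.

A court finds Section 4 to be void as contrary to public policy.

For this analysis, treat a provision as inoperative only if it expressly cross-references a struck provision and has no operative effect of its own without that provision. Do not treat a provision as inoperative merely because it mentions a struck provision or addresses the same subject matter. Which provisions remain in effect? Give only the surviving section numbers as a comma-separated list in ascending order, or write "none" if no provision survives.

none

Section 4 is struck. No other provision's operative terms depend on Section 4. Section 5 makes Section 4 an essential term, and Section 4 is the provision held invalid; under Section 5, the entire will is therefore void. No provision of the will survives.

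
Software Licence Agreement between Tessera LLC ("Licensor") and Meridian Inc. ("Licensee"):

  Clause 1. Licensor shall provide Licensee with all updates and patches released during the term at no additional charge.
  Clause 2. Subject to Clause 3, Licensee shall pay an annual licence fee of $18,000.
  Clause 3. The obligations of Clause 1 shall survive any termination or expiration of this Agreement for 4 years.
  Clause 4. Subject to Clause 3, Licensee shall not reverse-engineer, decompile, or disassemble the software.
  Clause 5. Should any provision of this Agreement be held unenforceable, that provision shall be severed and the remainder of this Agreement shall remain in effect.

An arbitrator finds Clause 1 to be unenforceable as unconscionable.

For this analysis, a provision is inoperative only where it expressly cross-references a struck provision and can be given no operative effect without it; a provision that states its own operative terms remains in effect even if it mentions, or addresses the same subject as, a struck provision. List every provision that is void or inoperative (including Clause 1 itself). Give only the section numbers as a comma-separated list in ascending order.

1, 3

Clause 1 is struck. Clause 3 has no operative effect of its own apart from Clause 1 and is therefore inoperative. Clause 4 mentions Clause 3 but its own obligation stands independently of Clause 3, so Clause 4 is not affected. Although Clause 2 refers to Clause 3, its operative terms do not depend on Clause 3, so it remains in effect. Clause 5 is a severability clause and preserves every provision that can still be given independent effect. The provisions still in force are Clause 2, Clause 4, and Clause 5.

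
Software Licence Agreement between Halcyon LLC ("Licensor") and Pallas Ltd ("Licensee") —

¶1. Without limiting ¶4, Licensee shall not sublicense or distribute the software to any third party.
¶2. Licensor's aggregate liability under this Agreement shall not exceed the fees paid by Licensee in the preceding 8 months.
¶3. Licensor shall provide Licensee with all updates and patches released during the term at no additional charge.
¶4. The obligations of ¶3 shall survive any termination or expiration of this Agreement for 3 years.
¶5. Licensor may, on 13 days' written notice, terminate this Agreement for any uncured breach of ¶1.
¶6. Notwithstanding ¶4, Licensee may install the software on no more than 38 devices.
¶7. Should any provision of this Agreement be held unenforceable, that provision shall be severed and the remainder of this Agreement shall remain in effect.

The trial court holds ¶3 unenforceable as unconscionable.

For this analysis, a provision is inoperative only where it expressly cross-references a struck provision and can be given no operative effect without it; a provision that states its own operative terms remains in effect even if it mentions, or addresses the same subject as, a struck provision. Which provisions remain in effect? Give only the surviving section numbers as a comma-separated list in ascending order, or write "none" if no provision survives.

1, 2, 5, 6, 7

¶3 is struck. The only function of ¶4 is the survival period for ¶3, so it cannot stand once ¶3 is removed. Although ¶1 refers to ¶4, its operative terms do not depend on ¶4, so it remains in effect. Although ¶6 refers to ¶4, its operative terms do not depend on ¶4, so it remains in effect. ¶7 is a severability clause and preserves every provision that can still be given independent effect. ¶1, ¶2, ¶5, ¶6, and ¶7 remain in effect.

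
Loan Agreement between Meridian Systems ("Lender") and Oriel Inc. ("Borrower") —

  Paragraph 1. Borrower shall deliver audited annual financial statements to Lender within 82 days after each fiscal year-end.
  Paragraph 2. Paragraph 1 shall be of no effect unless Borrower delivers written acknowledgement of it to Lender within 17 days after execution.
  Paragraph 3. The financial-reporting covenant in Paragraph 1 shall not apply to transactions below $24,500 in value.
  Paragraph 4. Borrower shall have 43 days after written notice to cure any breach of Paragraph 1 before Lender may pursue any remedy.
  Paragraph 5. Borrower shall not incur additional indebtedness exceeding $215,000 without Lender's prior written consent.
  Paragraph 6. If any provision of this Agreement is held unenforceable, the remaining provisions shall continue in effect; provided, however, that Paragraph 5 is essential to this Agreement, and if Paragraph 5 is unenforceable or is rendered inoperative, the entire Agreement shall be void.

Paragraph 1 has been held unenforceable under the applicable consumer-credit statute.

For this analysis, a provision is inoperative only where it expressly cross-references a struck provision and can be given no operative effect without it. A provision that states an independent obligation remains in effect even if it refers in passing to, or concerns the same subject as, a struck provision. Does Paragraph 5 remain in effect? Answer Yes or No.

Yes

Paragraph 1 is struck. Paragraph 2 merely fixes the acknowledgement condition for Paragraph 1; with Paragraph 1 gone it has nothing to operate on and falls away. Paragraph 3 has no operative effect of its own apart from Paragraph 1 and is therefore inoperative. Paragraph 4 has no operative effect of its own apart from Paragraph 1 and is therefore inoperative. Paragraph 6 makes Paragraph 5 an essential term, but Paragraph 5 is unaffected, so the severability proviso in Paragraph 6 preserves the remaining provisions. That leaves Paragraph 5 and Paragraph 6 in effect. Paragraph 5 is among the surviving provisions, so the answer is yes.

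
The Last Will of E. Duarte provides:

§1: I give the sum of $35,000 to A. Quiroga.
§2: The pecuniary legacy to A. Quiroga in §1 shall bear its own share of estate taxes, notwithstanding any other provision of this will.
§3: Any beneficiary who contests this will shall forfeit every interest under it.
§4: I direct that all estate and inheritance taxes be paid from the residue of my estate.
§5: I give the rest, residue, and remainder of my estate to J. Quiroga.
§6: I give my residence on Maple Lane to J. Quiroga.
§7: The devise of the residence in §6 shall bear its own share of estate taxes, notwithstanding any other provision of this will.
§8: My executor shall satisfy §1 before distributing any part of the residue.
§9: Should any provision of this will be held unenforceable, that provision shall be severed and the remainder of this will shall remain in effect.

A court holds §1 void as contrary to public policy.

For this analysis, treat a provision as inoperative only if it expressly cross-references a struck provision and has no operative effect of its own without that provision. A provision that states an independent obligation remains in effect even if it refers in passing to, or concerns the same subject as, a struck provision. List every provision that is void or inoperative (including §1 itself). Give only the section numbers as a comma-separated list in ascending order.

§1 is struck. §2 merely fixes the tax charge on §1; with §1 gone it has nothing to operate on and falls away. §8 has no operative effect of its own apart from §1 and is therefore inoperative. §9 is a severability clause and preserves every provision that can still be given independent effect. That leaves §3, §4, §5, §6, §7, and §9 in effect.

1, 2, 8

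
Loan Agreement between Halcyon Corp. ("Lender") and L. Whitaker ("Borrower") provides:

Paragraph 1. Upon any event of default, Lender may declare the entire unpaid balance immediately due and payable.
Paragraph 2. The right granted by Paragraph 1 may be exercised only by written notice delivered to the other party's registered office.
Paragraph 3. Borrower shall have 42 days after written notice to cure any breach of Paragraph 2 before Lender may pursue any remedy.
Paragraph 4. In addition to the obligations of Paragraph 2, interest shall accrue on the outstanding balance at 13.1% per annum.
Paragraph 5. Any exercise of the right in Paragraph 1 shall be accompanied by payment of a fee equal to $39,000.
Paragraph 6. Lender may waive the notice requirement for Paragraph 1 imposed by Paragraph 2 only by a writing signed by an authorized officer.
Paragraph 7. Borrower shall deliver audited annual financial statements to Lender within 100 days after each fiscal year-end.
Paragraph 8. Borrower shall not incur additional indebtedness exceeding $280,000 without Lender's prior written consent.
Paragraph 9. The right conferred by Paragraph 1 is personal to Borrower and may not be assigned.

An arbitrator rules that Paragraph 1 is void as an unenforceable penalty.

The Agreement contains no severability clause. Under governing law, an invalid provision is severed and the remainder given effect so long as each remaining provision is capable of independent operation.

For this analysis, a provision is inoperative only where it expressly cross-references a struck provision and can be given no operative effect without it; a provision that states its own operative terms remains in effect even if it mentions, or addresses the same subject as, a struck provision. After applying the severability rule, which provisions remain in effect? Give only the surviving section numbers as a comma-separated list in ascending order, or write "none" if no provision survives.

4, 7, 8

Paragraph 1 is struck. Paragraph 2 operates only by reference to Paragraph 1, so it falls with Paragraph 1. The only function of Paragraph 5 is the exercise fee for Paragraph 1, so it cannot stand once Paragraph 1 is removed. Paragraph 9 operates only by reference to Paragraph 1, so it falls with Paragraph 1. The only function of Paragraph 3 is the cure period for breach of Paragraph 2, so it cannot stand once Paragraph 2 is removed. Paragraph 6 operates only by reference to Paragraph 2, so it falls with Paragraph 2. Although Paragraph 4 refers to Paragraph 2, its operative terms do not depend on Paragraph 2, so it remains in effect. With no severability clause, the stated default rule severs what cannot stand and enforces each remaining provision that can operate on its own. That leaves Paragraph 4, Paragraph 7, and Paragraph 8 in effect.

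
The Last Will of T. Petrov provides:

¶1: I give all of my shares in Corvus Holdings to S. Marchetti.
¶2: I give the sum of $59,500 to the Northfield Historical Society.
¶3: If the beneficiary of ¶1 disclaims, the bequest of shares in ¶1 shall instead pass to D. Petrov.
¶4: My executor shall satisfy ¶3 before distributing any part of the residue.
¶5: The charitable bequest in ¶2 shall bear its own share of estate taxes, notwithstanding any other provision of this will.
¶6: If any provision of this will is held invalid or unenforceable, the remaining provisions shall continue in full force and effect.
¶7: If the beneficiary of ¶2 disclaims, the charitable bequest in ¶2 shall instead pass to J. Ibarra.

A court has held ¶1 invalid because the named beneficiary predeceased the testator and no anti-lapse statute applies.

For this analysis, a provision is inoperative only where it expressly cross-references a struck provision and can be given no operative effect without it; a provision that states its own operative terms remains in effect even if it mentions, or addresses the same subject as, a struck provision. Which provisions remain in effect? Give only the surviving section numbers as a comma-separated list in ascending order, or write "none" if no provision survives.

2, 5, 6, 7

¶1 is struck. ¶3 merely fixes the alternative disposition for ¶1; with ¶1 gone it has nothing to operate on and falls away. ¶4 merely fixes the priority direction for ¶3; with ¶3 gone it has nothing to operate on and falls away. ¶6 is a severability clause and preserves every provision that can still be given independent effect. The provisions still in force are ¶2, ¶5, ¶6, and ¶7.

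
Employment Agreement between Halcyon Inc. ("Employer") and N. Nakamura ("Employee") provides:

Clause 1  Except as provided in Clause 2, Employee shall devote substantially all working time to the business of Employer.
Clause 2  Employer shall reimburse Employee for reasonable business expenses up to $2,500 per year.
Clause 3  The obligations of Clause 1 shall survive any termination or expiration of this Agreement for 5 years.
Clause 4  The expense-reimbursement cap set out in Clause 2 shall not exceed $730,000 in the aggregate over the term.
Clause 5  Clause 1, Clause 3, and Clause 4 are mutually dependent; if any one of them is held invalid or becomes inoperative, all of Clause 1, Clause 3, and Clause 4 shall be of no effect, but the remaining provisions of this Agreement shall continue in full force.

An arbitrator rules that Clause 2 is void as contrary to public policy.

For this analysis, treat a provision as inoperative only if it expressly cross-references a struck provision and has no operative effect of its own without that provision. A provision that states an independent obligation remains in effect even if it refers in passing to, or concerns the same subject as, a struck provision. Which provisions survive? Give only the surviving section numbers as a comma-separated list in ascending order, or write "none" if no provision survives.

Clause 2 is struck. Clause 4 has no operative effect of its own apart from Clause 2 and is therefore inoperative. Clause 5 declares Clause 1, Clause 3, and Clause 4 mutually dependent; since one of them has fallen, all of them are of no effect. That brings down Clause 1 and Clause 3 as well. The remainder continues in force under Clause 5. Only Clause 5 remains in effect.

5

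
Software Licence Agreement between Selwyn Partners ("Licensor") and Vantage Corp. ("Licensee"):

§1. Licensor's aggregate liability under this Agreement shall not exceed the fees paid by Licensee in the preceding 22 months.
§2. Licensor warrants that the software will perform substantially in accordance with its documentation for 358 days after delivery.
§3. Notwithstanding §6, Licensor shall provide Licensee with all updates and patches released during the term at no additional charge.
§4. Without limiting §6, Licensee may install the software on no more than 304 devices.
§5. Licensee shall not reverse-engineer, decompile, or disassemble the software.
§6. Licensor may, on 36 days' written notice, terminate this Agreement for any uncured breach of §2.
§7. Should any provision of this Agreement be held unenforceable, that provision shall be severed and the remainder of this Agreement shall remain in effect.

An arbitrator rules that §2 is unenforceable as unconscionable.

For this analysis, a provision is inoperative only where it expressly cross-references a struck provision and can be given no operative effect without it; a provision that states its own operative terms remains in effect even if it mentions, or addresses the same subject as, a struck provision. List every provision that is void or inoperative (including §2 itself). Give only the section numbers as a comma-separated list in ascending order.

2, 6

§2 is struck. §6 has no operative effect of its own apart from §2 and is therefore inoperative. §4 mentions §6 but its own obligation stands independently of §6, so §4 is not affected. Although §3 refers to §6, its operative terms do not depend on §6, so it remains in effect. Under the severability clause in §7, the remaining provisions continue in force. The provisions still in force are §1, §3, §4, §5, and §7.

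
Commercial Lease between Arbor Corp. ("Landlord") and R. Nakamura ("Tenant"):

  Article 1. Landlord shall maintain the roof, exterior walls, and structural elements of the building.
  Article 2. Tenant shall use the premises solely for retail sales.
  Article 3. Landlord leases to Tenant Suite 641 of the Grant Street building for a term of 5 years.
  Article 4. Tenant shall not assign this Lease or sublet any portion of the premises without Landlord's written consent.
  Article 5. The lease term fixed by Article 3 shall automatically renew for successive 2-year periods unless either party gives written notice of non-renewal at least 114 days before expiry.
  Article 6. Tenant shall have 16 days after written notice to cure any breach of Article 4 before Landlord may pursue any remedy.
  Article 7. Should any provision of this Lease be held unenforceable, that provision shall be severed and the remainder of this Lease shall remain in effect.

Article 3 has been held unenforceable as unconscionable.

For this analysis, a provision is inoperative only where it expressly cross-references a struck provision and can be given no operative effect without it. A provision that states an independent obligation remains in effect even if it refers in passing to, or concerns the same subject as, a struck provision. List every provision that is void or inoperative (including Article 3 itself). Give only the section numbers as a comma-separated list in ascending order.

Article 3 is struck. Article 5 has no operative effect of its own apart from Article 3 and is therefore inoperative. Article 7 is a severability clause and preserves every provision that can still be given independent effect. The provisions still in force are Article 1, Article 2, Article 4, Article 6, and Article 7.

3, 5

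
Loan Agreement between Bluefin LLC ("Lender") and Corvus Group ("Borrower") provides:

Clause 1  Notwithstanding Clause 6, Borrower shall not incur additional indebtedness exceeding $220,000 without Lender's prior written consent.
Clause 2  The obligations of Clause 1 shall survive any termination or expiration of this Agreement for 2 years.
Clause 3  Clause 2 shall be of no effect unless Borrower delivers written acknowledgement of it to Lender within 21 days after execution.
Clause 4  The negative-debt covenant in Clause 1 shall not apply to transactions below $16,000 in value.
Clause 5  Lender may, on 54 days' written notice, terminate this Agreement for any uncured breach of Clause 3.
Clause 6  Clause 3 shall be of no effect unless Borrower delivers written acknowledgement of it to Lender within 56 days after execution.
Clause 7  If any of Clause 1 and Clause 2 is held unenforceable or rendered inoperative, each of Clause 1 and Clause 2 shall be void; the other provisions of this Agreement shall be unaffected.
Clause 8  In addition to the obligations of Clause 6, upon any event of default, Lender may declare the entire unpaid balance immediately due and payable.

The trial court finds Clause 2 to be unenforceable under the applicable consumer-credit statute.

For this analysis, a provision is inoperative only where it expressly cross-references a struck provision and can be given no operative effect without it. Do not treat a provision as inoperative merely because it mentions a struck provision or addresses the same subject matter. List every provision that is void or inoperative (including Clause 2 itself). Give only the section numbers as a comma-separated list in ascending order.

1, 2, 3, 4, 5, 6

Clause 2 is struck. The only function of Clause 3 is the acknowledgement condition for Clause 2, so it cannot stand once Clause 2 is removed. Clause 5 merely fixes the termination right for breach of Clause 3; with Clause 3 gone it has nothing to operate on and falls away. The only function of Clause 6 is the acknowledgement condition for Clause 3, so it cannot stand once Clause 3 is removed. Clause 8 mentions Clause 6 but its own obligation stands independently of Clause 6, so Clause 8 is not affected. Clause 7 declares Clause 1 and Clause 2 mutually dependent; since one of them has fallen, all of them are of no effect. That brings down Clause 1 as well. Clause 4 in turn depends solely on a provision now struck and likewise falls. The remainder continues in force under Clause 7. The provisions still in force are Clause 7 and Clause 8.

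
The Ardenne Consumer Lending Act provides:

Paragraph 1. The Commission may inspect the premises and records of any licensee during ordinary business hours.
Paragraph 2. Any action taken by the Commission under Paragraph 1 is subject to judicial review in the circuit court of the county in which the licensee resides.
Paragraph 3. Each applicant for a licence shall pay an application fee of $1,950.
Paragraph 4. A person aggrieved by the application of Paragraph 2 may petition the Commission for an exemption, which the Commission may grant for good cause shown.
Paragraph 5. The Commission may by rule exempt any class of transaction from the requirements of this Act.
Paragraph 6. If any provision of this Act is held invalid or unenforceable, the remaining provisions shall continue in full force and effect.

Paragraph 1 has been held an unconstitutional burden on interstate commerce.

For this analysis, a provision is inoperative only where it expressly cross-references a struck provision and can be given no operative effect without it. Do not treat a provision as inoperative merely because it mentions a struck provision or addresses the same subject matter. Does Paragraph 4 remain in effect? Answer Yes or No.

Paragraph 1 is struck. Paragraph 2 operates only by reference to Paragraph 1, so it falls with Paragraph 1. Paragraph 4 has no operative effect of its own apart from Paragraph 2 and is therefore inoperative. Paragraph 6 is a severability clause and preserves every provision that can still be given independent effect. That leaves Paragraph 3, Paragraph 5, and Paragraph 6 in effect. Paragraph 4 is among the inoperative provisions, so the answer is no.

No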